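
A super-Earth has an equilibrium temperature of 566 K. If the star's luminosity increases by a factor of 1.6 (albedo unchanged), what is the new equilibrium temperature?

T_eq ∝ L^(1/4) · d^(−1/2).
T′ = 566 × 1.6^(1/4) = 637 K.

T_eq ≈ 637 K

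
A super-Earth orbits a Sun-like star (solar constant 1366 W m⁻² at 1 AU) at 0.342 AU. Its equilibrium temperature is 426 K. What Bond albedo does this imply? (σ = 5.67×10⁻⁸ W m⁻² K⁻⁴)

Flux at 0.342 AU: S = 1366/0.342² = 1.17×10⁴ W m⁻².
From T_eq⁴ = S(1−A)/(4σ): 1−A = 4σT_eq⁴/S.
1−A = 4 × 5.67×10⁻⁸ × (426)⁴ / 1.17×10⁴ = 0.640.

A ≈ 0.36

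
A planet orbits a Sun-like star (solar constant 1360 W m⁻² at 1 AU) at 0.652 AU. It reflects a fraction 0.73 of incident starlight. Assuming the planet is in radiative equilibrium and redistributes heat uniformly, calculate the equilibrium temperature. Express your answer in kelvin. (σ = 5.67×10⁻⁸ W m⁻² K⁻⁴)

T_eq ≈ 248 K

Flux at 0.652 AU: S = 1360/0.652² = 3200 W m⁻².
Energy balance: absorbed = emitted ⇒ πR²·S(1−A) = 4πR²·σT_eq⁴, so T_eq⁴ = S(1−A)/(4σ).
T_eq = [3200 × 0.27 / (4 × 5.67×10⁻⁸)]^(1/4) = (3.81×10⁹)^(1/4) = 248 K.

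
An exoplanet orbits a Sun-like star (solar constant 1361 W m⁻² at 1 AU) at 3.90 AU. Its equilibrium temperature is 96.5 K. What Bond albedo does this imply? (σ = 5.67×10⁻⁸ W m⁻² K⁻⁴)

A ≈ 0.78

Flux at 3.90 AU: S = 1361/3.90² = 89.5 W m⁻².
From T_eq⁴ = S(1−A)/(4σ): 1−A = 4σT_eq⁴/S.
1−A = 4 × 5.67×10⁻⁸ × (96.5)⁴ / 89.5 = 0.220.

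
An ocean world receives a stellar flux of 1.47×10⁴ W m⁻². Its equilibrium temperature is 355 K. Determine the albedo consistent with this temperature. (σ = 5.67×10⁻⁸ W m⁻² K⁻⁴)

From T_eq⁴ = S(1−A)/(4σ): 1−A = 4σT_eq⁴/S.
1−A = 4 × 5.67×10⁻⁸ × (355)⁴ / 1.47×10⁴ = 0.245.

A ≈ 0.75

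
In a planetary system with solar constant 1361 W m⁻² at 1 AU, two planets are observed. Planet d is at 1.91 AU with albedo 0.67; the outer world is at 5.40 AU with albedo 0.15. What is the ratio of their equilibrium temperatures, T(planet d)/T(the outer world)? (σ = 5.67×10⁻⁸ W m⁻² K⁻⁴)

T_eq = [S₀(1−A)/(4σd²)]^(1/4), so T ∝ (1−A)^(1/4) / √d.
T₁ = [1361×0.33/(4×5.67×10⁻⁸×1.91²)]^(1/4) = 152.64 K.
T₂ = [1361×0.85/(4×5.67×10⁻⁸×5.40²)]^(1/4) = 115.00 K.

T₁/T₂ ≈ 1.327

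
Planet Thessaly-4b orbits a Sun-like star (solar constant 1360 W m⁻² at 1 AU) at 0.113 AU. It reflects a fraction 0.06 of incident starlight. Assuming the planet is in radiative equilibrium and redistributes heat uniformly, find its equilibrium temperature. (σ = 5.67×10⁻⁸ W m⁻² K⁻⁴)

Flux at 0.113 AU: S = 1360/0.113² = 1.07×10⁵ W m⁻².
Energy balance: absorbed = emitted ⇒ πR²·S(1−A) = 4πR²·σT_eq⁴, so T_eq⁴ = S(1−A)/(4σ).
T_eq = [1.07×10⁵ × 0.94 / (4 × 5.67×10⁻⁸)]^(1/4) = (4.41×10¹¹)^(1/4) = 815 K.

T_eq ≈ 815 K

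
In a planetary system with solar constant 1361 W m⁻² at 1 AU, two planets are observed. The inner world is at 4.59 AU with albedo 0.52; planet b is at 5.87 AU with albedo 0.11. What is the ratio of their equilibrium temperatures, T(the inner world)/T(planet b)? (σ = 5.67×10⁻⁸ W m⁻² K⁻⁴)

T_eq = [S₀(1−A)/(4σd²)]^(1/4), so T ∝ (1−A)^(1/4) / √d.
T₁ = [1361×0.48/(4×5.67×10⁻⁸×4.59²)]^(1/4) = 108.13 K.
T₂ = [1361×0.89/(4×5.67×10⁻⁸×5.87²)]^(1/4) = 111.58 K.

T₁/T₂ ≈ 0.969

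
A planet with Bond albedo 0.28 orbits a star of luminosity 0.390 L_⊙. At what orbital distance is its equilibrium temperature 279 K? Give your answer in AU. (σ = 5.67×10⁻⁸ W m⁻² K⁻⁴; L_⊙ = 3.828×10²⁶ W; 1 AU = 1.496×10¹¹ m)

d ≈ 0.527 AU

L = 0.390 × 3.828×10²⁶ = 1.49×10²⁶ W.
From T_eq⁴ = L(1−A)/(16πσd²): d = √[L(1−A)/(16πσT_eq⁴)].
d = √[1.49×10²⁶ × 0.72 / (16π × 5.67×10⁻⁸ × (279)⁴)] = 7.89×10¹⁰ m = 0.527 AU.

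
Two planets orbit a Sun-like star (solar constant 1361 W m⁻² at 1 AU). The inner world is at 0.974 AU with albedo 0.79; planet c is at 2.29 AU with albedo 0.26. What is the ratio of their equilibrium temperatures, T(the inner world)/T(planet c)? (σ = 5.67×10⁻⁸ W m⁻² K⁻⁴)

T_eq = [S₀(1−A)/(4σd²)]^(1/4), so T ∝ (1−A)^(1/4) / √d.
T₁ = [1361×0.21/(4×5.67×10⁻⁸×0.974²)]^(1/4) = 190.91 K.
T₂ = [1361×0.74/(4×5.67×10⁻⁸×2.29²)]^(1/4) = 170.59 K.

T₁/T₂ ≈ 1.119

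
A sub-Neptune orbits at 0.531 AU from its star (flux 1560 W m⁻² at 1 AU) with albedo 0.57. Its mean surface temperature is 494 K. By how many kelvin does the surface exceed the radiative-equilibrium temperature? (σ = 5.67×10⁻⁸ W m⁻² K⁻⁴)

S = 1560/0.531² = 5533 W m⁻².
T_eq = [S(1−A)/(4σ)]^(1/4) = [5533×0.43/(4×5.67×10⁻⁸)]^(1/4) = 320.0 K.
ΔT = T_surf − T_eq = 494 − 320.0.

ΔT ≈ 174.0 K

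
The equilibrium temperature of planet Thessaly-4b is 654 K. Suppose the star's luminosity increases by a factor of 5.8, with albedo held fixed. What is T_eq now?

T_eq ≈ 1010 K

T_eq ∝ L^(1/4) · d^(−1/2).
T′ = 654 × 5.8^(1/4) = 1010 K.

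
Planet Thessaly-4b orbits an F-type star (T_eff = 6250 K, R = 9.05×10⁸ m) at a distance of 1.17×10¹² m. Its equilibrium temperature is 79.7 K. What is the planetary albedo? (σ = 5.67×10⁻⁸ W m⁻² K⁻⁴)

L = 4πR_⋆²σT_⋆⁴ = 4π(9.05×10⁸)² × 5.67×10⁻⁸ × (6250)⁴ = 8.90×10²⁶ W.
S = L/(4πd²) = 51.8 W m⁻².
From T_eq⁴ = S(1−A)/(4σ): 1−A = 4σT_eq⁴/S.
1−A = 4 × 5.67×10⁻⁸ × (79.7)⁴ / 51.8 = 0.177.

A ≈ 0.82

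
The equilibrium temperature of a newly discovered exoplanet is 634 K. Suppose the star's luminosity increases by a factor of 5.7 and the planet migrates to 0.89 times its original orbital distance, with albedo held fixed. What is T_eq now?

T_eq ∝ L^(1/4) · d^(−1/2).
T′ = 634 × 5.7^(1/4) / 0.89^(1/2) = 1040 K.

T_eq ≈ 1040 K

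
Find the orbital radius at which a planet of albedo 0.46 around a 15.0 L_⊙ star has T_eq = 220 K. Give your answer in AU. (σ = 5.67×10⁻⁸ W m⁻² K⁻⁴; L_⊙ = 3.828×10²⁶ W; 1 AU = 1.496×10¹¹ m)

d ≈ 4.56 AU

L = 15.0 × 3.828×10²⁶ = 5.74×10²⁷ W.
From T_eq⁴ = L(1−A)/(16πσd²): d = √[L(1−A)/(16πσT_eq⁴)].
d = √[5.74×10²⁷ × 0.54 / (16π × 5.67×10⁻⁸ × (220)⁴)] = 6.81×10¹¹ m = 4.56 AU.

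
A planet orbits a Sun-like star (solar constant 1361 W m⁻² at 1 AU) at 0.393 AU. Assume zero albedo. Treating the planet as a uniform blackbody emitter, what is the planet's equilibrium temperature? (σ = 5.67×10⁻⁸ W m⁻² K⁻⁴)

T_eq ≈ 444 K

Flux at 0.393 AU: S = 1361/0.393² = 8810 W m⁻².
Energy balance: absorbed = emitted ⇒ πR²·S(1−A) = 4πR²·σT_eq⁴, so T_eq⁴ = S(1−A)/(4σ).
T_eq = [8810 × 1.00 / (4 × 5.67×10⁻⁸)]^(1/4) = (3.89×10¹⁰)^(1/4) = 444 K.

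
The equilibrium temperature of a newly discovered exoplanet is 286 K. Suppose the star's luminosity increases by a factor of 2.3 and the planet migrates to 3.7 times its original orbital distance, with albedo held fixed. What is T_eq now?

T_eq ≈ 183 K

T_eq ∝ L^(1/4) · d^(−1/2).
T′ = 286 × 2.3^(1/4) / 3.7^(1/2) = 183 K.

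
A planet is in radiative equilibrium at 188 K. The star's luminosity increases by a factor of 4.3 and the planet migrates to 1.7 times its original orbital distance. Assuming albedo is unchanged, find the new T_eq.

T_eq ∝ L^(1/4) · d^(−1/2).
T′ = 188 × 4.3^(1/4) / 1.7^(1/2) = 208 K.

T_eq ≈ 208 K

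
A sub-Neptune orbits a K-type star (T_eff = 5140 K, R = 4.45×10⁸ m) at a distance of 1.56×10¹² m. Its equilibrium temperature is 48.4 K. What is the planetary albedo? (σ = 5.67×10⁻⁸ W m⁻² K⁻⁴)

L = 4πR_⋆²σT_⋆⁴ = 4π(4.45×10⁸)² × 5.67×10⁻⁸ × (5140)⁴ = 9.85×10²⁵ W.
S = L/(4πd²) = 3.22 W m⁻².
From T_eq⁴ = S(1−A)/(4σ): 1−A = 4σT_eq⁴/S.
1−A = 4 × 5.67×10⁻⁸ × (48.4)⁴ / 3.22 = 0.386.

A ≈ 0.61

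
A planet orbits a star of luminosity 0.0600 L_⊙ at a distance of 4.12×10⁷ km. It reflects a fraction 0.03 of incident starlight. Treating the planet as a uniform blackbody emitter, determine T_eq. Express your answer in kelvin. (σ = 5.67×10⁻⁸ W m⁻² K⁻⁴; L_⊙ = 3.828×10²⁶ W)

T_eq ≈ 261 K

d = 4.12×10⁷ km = 4.12×10¹⁰ m.
L = 0.0600 × 3.828×10²⁶ = 2.30×10²⁵ W.
Flux: S = L/(4πd²) = 2.30×10²⁵/(4π×(4.12×10¹⁰)²) = 1080 W m⁻².
Energy balance: absorbed = emitted ⇒ πR²·S(1−A) = 4πR²·σT_eq⁴, so T_eq⁴ = S(1−A)/(4σ).
T_eq = [1080 × 0.97 / (4 × 5.67×10⁻⁸)]^(1/4) = (4.61×10⁹)^(1/4) = 261 K.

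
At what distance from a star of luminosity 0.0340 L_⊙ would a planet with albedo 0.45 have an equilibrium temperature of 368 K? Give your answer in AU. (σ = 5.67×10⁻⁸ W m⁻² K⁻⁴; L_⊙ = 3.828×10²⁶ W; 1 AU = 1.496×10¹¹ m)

L = 0.0340 × 3.828×10²⁶ = 1.30×10²⁵ W.
From T_eq⁴ = L(1−A)/(16πσd²): d = √[L(1−A)/(16πσT_eq⁴)].
d = √[1.30×10²⁵ × 0.55 / (16π × 5.67×10⁻⁸ × (368)⁴)] = 1.17×10¹⁰ m = 0.0782 AU.

d ≈ 0.0782 AU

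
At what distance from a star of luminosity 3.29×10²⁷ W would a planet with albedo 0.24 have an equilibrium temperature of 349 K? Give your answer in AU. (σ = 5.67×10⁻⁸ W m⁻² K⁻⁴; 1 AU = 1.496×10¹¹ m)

d ≈ 1.63 AU

From T_eq⁴ = L(1−A)/(16πσd²): d = √[L(1−A)/(16πσT_eq⁴)].
d = √[3.29×10²⁷ × 0.76 / (16π × 5.67×10⁻⁸ × (349)⁴)] = 2.43×10¹¹ m = 1.63 AU.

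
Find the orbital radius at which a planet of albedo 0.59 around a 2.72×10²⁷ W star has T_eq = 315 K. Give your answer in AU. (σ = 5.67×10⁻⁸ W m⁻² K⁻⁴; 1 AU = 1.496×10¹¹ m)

d ≈ 1.33 AU

From T_eq⁴ = L(1−A)/(16πσd²): d = √[L(1−A)/(16πσT_eq⁴)].
d = √[2.72×10²⁷ × 0.41 / (16π × 5.67×10⁻⁸ × (315)⁴)] = 1.99×10¹¹ m = 1.33 AU.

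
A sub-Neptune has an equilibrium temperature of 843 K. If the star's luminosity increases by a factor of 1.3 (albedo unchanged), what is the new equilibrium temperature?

T_eq ∝ L^(1/4) · d^(−1/2).
T′ = 843 × 1.3^(1/4) = 900 K.

T_eq ≈ 900 K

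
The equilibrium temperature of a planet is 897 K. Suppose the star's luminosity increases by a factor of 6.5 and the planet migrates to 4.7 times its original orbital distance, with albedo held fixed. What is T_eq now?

T_eq ∝ L^(1/4) · d^(−1/2).
T′ = 897 × 6.5^(1/4) / 4.7^(1/2) = 661 K.

T_eq ≈ 661 K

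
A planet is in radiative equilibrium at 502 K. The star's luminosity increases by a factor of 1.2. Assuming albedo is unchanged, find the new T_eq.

T_eq ≈ 525 K

T_eq ∝ L^(1/4) · d^(−1/2).
T′ = 502 × 1.2^(1/4) = 525 K.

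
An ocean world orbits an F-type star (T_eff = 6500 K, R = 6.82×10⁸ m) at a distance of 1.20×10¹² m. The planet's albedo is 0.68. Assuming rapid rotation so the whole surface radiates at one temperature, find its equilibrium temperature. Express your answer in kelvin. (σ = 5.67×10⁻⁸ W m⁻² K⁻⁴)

T_eq ≈ 82.4 K

L = 4πR_⋆²σT_⋆⁴ = 4π(6.82×10⁸)² × 5.67×10⁻⁸ × (6500)⁴ = 5.92×10²⁶ W.
S = L/(4πd²) = 32.7 W m⁻².
Energy balance: absorbed = emitted ⇒ πR²·S(1−A) = 4πR²·σT_eq⁴, so T_eq⁴ = S(1−A)/(4σ).
T_eq = [32.7 × 0.32 / (4 × 5.67×10⁻⁸)]^(1/4) = (4.61×10⁷)^(1/4) = 82.4 K.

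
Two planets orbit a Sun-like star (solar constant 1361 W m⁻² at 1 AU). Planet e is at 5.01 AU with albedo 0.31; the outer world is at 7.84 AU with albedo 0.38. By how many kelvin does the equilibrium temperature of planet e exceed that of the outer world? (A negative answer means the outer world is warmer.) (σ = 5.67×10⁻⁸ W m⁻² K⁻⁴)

ΔT ≈ 25.1 K

T_eq = [S₀(1−A)/(4σd²)]^(1/4), so T ∝ (1−A)^(1/4) / √d.
T₁ = [1361×0.69/(4×5.67×10⁻⁸×5.01²)]^(1/4) = 113.33 K.
T₂ = [1361×0.62/(4×5.67×10⁻⁸×7.84²)]^(1/4) = 88.21 K.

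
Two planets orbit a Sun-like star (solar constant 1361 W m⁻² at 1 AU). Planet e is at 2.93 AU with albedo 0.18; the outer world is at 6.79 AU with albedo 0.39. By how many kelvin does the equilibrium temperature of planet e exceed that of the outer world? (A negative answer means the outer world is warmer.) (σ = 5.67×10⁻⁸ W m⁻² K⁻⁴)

T_eq = [S₀(1−A)/(4σd²)]^(1/4), so T ∝ (1−A)^(1/4) / √d.
T₁ = [1361×0.82/(4×5.67×10⁻⁸×2.93²)]^(1/4) = 154.73 K.
T₂ = [1361×0.61/(4×5.67×10⁻⁸×6.79²)]^(1/4) = 94.40 K.

ΔT ≈ 60.3 K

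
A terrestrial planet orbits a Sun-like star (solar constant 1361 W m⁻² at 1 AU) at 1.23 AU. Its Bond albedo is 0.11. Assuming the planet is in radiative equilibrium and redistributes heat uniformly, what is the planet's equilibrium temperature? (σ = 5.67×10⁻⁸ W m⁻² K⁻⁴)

T_eq ≈ 244 K

Flux at 1.23 AU: S = 1361/1.23² = 900 W m⁻².
Energy balance: absorbed = emitted ⇒ πR²·S(1−A) = 4πR²·σT_eq⁴, so T_eq⁴ = S(1−A)/(4σ).
T_eq = [900 × 0.89 / (4 × 5.67×10⁻⁸)]^(1/4) = (3.53×10⁹)^(1/4) = 244 K.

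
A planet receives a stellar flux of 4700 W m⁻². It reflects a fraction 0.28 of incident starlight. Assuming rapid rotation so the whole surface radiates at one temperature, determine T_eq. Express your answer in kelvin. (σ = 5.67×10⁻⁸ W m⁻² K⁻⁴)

T_eq ≈ 349 K

Energy balance: absorbed = emitted ⇒ πR²·S(1−A) = 4πR²·σT_eq⁴, so T_eq⁴ = S(1−A)/(4σ).
T_eq = [4700 × 0.72 / (4 × 5.67×10⁻⁸)]^(1/4) = (1.49×10¹⁰)^(1/4) = 349 K.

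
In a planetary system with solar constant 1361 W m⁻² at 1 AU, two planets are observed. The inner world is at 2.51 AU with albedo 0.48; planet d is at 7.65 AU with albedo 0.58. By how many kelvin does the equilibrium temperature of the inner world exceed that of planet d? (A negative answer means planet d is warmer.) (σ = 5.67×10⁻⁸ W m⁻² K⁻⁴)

ΔT ≈ 68.2 K

T_eq = [S₀(1−A)/(4σd²)]^(1/4), so T ∝ (1−A)^(1/4) / √d.
T₁ = [1361×0.52/(4×5.67×10⁻⁸×2.51²)]^(1/4) = 149.18 K.
T₂ = [1361×0.42/(4×5.67×10⁻⁸×7.65²)]^(1/4) = 81.01 K.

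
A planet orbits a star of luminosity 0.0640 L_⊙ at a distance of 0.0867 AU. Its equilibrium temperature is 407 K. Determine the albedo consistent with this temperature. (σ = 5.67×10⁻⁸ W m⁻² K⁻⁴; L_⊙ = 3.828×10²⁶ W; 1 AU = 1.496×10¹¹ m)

A ≈ 0.46

d = 0.0867 AU = 1.30×10¹⁰ m.
L = 0.0640 × 3.828×10²⁶ = 2.45×10²⁵ W.
Flux: S = L/(4πd²) = 2.45×10²⁵/(4π×(1.30×10¹⁰)²) = 1.16×10⁴ W m⁻².
From T_eq⁴ = S(1−A)/(4σ): 1−A = 4σT_eq⁴/S.
1−A = 4 × 5.67×10⁻⁸ × (407)⁴ / 1.16×10⁴ = 0.537.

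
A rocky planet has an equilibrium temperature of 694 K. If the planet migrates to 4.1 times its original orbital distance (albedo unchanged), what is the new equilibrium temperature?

T_eq ≈ 343 K

T_eq ∝ L^(1/4) · d^(−1/2).
T′ = 694 / 4.1^(1/2) = 343 K.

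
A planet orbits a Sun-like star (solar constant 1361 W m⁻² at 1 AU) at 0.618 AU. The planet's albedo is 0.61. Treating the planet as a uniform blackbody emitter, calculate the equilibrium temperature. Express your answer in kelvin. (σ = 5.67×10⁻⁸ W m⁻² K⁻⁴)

T_eq ≈ 280 K

Flux at 0.618 AU: S = 1361/0.618² = 3560 W m⁻².
Energy balance: absorbed = emitted ⇒ πR²·S(1−A) = 4πR²·σT_eq⁴, so T_eq⁴ = S(1−A)/(4σ).
T_eq = [3560 × 0.39 / (4 × 5.67×10⁻⁸)]^(1/4) = (6.13×10⁹)^(1/4) = 280 K.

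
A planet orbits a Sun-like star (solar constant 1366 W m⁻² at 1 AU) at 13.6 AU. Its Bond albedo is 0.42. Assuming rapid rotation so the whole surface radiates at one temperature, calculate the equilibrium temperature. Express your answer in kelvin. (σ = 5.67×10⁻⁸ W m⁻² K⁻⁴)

Flux at 13.6 AU: S = 1366/13.6² = 7.39 W m⁻².
Energy balance: absorbed = emitted ⇒ πR²·S(1−A) = 4πR²·σT_eq⁴, so T_eq⁴ = S(1−A)/(4σ).
T_eq = [7.39 × 0.58 / (4 × 5.67×10⁻⁸)]^(1/4) = (1.89×10⁷)^(1/4) = 65.9 K.

T_eq ≈ 65.9 K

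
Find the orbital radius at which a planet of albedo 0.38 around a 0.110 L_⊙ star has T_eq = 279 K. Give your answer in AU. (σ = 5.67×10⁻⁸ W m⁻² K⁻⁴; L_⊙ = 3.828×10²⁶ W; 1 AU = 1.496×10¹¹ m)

L = 0.110 × 3.828×10²⁶ = 4.21×10²⁵ W.
From T_eq⁴ = L(1−A)/(16πσd²): d = √[L(1−A)/(16πσT_eq⁴)].
d = √[4.21×10²⁵ × 0.62 / (16π × 5.67×10⁻⁸ × (279)⁴)] = 3.89×10¹⁰ m = 0.260 AU.

d ≈ 0.260 AU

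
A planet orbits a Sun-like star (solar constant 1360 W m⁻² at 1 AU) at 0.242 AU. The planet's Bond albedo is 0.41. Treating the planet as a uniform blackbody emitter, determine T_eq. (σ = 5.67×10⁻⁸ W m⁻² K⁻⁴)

T_eq ≈ 496 K

Flux at 0.242 AU: S = 1360/0.242² = 2.32×10⁴ W m⁻².
Energy balance: absorbed = emitted ⇒ πR²·S(1−A) = 4πR²·σT_eq⁴, so T_eq⁴ = S(1−A)/(4σ).
T_eq = [2.32×10⁴ × 0.59 / (4 × 5.67×10⁻⁸)]^(1/4) = (6.04×10¹⁰)^(1/4) = 496 K.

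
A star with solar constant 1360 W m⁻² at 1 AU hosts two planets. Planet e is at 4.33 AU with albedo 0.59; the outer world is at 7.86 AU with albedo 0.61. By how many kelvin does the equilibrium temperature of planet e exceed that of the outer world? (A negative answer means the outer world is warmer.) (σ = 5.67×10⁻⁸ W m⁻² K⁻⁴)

T_eq = [S₀(1−A)/(4σd²)]^(1/4), so T ∝ (1−A)^(1/4) / √d.
T₁ = [1360×0.41/(4×5.67×10⁻⁸×4.33²)]^(1/4) = 107.01 K.
T₂ = [1360×0.39/(4×5.67×10⁻⁸×7.86²)]^(1/4) = 78.44 K.

ΔT ≈ 28.6 K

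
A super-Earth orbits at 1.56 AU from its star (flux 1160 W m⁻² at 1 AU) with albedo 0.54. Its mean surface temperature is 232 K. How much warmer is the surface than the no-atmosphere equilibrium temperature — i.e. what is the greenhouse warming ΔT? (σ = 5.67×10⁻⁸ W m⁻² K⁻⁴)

ΔT ≈ 55.7 K

S = 1160/1.56² = 476.7 W m⁻².
T_eq = [S(1−A)/(4σ)]^(1/4) = [476.7×0.46/(4×5.67×10⁻⁸)]^(1/4) = 176.3 K.
ΔT = T_surf − T_eq = 232 − 176.3.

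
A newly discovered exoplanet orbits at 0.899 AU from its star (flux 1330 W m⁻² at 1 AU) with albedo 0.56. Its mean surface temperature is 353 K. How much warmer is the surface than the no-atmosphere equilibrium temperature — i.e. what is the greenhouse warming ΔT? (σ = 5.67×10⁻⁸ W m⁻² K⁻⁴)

ΔT ≈ 115.3 K

S = 1330/0.899² = 1646 W m⁻².
T_eq = [S(1−A)/(4σ)]^(1/4) = [1646×0.44/(4×5.67×10⁻⁸)]^(1/4) = 237.7 K.
ΔT = T_surf − T_eq = 353 − 237.7.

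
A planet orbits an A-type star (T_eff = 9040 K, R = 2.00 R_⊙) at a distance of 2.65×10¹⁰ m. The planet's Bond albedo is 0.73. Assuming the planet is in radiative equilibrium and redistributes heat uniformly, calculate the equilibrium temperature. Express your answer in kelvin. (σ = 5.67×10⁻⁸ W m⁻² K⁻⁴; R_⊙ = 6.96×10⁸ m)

T_eq ≈ 1060 K

R_⋆ = 2.00 × 6.96×10⁸ = 1.39×10⁹ m.
L = 4πR_⋆²σT_⋆⁴ = 4π(1.39×10⁹)² × 5.67×10⁻⁸ × (9040)⁴ = 9.22×10²⁷ W.
S = L/(4πd²) = 1.04×10⁶ W m⁻².
Energy balance: absorbed = emitted ⇒ πR²·S(1−A) = 4πR²·σT_eq⁴, so T_eq⁴ = S(1−A)/(4σ).
T_eq = [1.04×10⁶ × 0.27 / (4 × 5.67×10⁻⁸)]^(1/4) = (1.24×10¹²)^(1/4) = 1060 K.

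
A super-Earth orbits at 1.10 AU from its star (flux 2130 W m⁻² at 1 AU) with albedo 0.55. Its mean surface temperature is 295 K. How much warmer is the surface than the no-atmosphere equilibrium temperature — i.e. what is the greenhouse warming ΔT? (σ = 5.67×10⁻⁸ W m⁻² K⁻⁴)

S = 2130/1.10² = 1760 W m⁻².
T_eq = [S(1−A)/(4σ)]^(1/4) = [1760×0.45/(4×5.67×10⁻⁸)]^(1/4) = 243.1 K.
ΔT = T_surf − T_eq = 295 − 243.1.

ΔT ≈ 51.9 K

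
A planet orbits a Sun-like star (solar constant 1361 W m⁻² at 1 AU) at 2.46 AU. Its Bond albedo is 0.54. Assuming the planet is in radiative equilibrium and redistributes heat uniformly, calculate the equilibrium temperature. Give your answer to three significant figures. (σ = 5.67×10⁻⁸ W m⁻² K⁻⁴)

Flux at 2.46 AU: S = 1361/2.46² = 225 W m⁻².
Energy balance: absorbed = emitted ⇒ πR²·S(1−A) = 4πR²·σT_eq⁴, so T_eq⁴ = S(1−A)/(4σ).
T_eq = [225 × 0.46 / (4 × 5.67×10⁻⁸)]^(1/4) = (4.56×10⁸)^(1/4) = 146 K.

T_eq ≈ 146 K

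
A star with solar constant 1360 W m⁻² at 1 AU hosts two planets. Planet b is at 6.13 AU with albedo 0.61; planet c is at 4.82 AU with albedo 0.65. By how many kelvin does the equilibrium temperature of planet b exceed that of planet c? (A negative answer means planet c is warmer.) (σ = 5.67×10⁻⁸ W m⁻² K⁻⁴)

T_eq = [S₀(1−A)/(4σd²)]^(1/4), so T ∝ (1−A)^(1/4) / √d.
T₁ = [1360×0.39/(4×5.67×10⁻⁸×6.13²)]^(1/4) = 88.82 K.
T₂ = [1360×0.35/(4×5.67×10⁻⁸×4.82²)]^(1/4) = 97.49 K.

ΔT ≈ -8.7 K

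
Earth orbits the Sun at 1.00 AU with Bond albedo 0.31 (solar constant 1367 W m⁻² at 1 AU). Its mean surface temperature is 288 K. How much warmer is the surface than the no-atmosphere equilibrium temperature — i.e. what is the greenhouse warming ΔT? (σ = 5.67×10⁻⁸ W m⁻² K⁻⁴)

ΔT ≈ 34.1 K

S = 1367/1.00² = 1367 W m⁻².
T_eq = [S(1−A)/(4σ)]^(1/4) = [1367×0.69/(4×5.67×10⁻⁸)]^(1/4) = 253.9 K.
ΔT = T_surf − T_eq = 288 − 253.9.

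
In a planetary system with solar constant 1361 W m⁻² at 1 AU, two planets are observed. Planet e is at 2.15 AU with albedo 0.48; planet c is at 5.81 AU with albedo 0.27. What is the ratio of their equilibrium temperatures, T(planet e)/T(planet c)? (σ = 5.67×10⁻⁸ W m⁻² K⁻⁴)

T₁/T₂ ≈ 1.510

T_eq = [S₀(1−A)/(4σd²)]^(1/4), so T ∝ (1−A)^(1/4) / √d.
T₁ = [1361×0.52/(4×5.67×10⁻⁸×2.15²)]^(1/4) = 161.19 K.
T₂ = [1361×0.73/(4×5.67×10⁻⁸×5.81²)]^(1/4) = 106.73 K.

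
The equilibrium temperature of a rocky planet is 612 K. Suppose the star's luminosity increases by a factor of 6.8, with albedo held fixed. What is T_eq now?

T_eq ≈ 988 K

T_eq ∝ L^(1/4) · d^(−1/2).
T′ = 612 × 6.8^(1/4) = 988 K.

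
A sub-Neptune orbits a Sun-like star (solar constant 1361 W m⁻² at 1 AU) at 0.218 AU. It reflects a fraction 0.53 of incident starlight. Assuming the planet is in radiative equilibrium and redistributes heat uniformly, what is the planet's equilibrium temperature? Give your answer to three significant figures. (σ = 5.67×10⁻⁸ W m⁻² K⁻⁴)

T_eq ≈ 494 K

Flux at 0.218 AU: S = 1361/0.218² = 2.86×10⁴ W m⁻².
Energy balance: absorbed = emitted ⇒ πR²·S(1−A) = 4πR²·σT_eq⁴, so T_eq⁴ = S(1−A)/(4σ).
T_eq = [2.86×10⁴ × 0.47 / (4 × 5.67×10⁻⁸)]^(1/4) = (5.93×10¹⁰)^(1/4) = 494 K.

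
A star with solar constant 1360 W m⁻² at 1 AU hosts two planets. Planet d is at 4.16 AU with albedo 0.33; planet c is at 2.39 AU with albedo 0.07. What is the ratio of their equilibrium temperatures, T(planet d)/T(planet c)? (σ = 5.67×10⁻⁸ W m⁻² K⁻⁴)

T_eq = [S₀(1−A)/(4σd²)]^(1/4), so T ∝ (1−A)^(1/4) / √d.
T₁ = [1360×0.67/(4×5.67×10⁻⁸×4.16²)]^(1/4) = 123.44 K.
T₂ = [1360×0.93/(4×5.67×10⁻⁸×2.39²)]^(1/4) = 176.76 K.

T₁/T₂ ≈ 0.698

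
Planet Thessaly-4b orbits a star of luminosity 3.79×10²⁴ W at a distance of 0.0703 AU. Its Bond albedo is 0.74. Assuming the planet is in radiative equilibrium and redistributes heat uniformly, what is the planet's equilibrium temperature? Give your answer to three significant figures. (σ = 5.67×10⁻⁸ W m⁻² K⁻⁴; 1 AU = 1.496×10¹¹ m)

d = 0.0703 AU = 1.05×10¹⁰ m.
Flux: S = L/(4πd²) = 3.79×10²⁴/(4π×(1.05×10¹⁰)²) = 2730 W m⁻².
Energy balance: absorbed = emitted ⇒ πR²·S(1−A) = 4πR²·σT_eq⁴, so T_eq⁴ = S(1−A)/(4σ).
T_eq = [2730 × 0.26 / (4 × 5.67×10⁻⁸)]^(1/4) = (3.13×10⁹)^(1/4) = 236 K.

T_eq ≈ 236 K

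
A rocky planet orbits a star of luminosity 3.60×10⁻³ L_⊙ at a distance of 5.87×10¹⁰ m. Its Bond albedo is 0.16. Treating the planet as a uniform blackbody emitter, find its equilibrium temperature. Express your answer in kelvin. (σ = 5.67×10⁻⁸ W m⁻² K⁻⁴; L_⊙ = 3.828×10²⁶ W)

L = 3.60×10⁻³ × 3.828×10²⁶ = 1.38×10²⁴ W.
Flux: S = L/(4πd²) = 1.38×10²⁴/(4π×(5.87×10¹⁰)²) = 31.8 W m⁻².
Energy balance: absorbed = emitted ⇒ πR²·S(1−A) = 4πR²·σT_eq⁴, so T_eq⁴ = S(1−A)/(4σ).
T_eq = [31.8 × 0.84 / (4 × 5.67×10⁻⁸)]^(1/4) = (1.18×10⁸)^(1/4) = 104 K.

T_eq ≈ 104 K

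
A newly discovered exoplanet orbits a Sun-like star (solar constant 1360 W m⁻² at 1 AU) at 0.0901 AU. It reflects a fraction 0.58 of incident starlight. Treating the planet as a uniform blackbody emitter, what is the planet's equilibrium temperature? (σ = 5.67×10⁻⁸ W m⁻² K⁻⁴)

Flux at 0.0901 AU: S = 1360/0.0901² = 1.68×10⁵ W m⁻².
Energy balance: absorbed = emitted ⇒ πR²·S(1−A) = 4πR²·σT_eq⁴, so T_eq⁴ = S(1−A)/(4σ).
T_eq = [1.68×10⁵ × 0.42 / (4 × 5.67×10⁻⁸)]^(1/4) = (3.10×10¹¹)^(1/4) = 746 K.

T_eq ≈ 746 K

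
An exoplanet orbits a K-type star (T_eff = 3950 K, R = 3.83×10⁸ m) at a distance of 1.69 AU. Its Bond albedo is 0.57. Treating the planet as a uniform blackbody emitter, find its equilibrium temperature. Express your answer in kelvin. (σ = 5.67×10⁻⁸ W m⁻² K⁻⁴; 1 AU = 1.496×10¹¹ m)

d = 1.69 AU = 2.53×10¹¹ m.
L = 4πR_⋆²σT_⋆⁴ = 4π(3.83×10⁸)² × 5.67×10⁻⁸ × (3950)⁴ = 2.54×10²⁵ W.
S = L/(4πd²) = 31.7 W m⁻².
Energy balance: absorbed = emitted ⇒ πR²·S(1−A) = 4πR²·σT_eq⁴, so T_eq⁴ = S(1−A)/(4σ).
T_eq = [31.7 × 0.43 / (4 × 5.67×10⁻⁸)]^(1/4) = (6.01×10⁷)^(1/4) = 88.0 K.

T_eq ≈ 88.0 K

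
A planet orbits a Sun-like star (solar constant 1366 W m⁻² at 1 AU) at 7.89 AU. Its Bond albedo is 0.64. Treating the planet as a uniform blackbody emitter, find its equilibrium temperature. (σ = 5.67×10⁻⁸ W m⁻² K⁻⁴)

T_eq ≈ 76.8 K

Flux at 7.89 AU: S = 1366/7.89² = 21.9 W m⁻².
Energy balance: absorbed = emitted ⇒ πR²·S(1−A) = 4πR²·σT_eq⁴, so T_eq⁴ = S(1−A)/(4σ).
T_eq = [21.9 × 0.36 / (4 × 5.67×10⁻⁸)]^(1/4) = (3.48×10⁷)^(1/4) = 76.8 K.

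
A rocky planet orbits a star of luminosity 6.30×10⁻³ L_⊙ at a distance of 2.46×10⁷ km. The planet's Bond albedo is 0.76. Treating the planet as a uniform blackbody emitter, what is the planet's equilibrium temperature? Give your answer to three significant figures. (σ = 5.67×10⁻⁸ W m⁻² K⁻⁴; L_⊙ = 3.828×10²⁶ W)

d = 2.46×10⁷ km = 2.46×10¹⁰ m.
L = 6.30×10⁻³ × 3.828×10²⁶ = 2.41×10²⁴ W.
Flux: S = L/(4πd²) = 2.41×10²⁴/(4π×(2.46×10¹⁰)²) = 317 W m⁻².
Energy balance: absorbed = emitted ⇒ πR²·S(1−A) = 4πR²·σT_eq⁴, so T_eq⁴ = S(1−A)/(4σ).
T_eq = [317 × 0.24 / (4 × 5.67×10⁻⁸)]^(1/4) = (3.36×10⁸)^(1/4) = 135 K.

T_eq ≈ 135 K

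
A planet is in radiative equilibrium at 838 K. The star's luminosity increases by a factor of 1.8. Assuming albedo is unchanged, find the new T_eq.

T_eq ∝ L^(1/4) · d^(−1/2).
T′ = 838 × 1.8^(1/4) = 971 K.

T_eq ≈ 971 K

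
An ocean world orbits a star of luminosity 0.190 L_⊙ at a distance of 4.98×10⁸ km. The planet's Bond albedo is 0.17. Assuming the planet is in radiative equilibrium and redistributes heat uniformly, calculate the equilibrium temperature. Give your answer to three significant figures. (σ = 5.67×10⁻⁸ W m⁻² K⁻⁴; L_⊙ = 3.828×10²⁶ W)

d = 4.98×10⁸ km = 4.98×10¹¹ m.
L = 0.190 × 3.828×10²⁶ = 7.27×10²⁵ W.
Flux: S = L/(4πd²) = 7.27×10²⁵/(4π×(4.98×10¹¹)²) = 23.3 W m⁻².
Energy balance: absorbed = emitted ⇒ πR²·S(1−A) = 4πR²·σT_eq⁴, so T_eq⁴ = S(1−A)/(4σ).
T_eq = [23.3 × 0.83 / (4 × 5.67×10⁻⁸)]^(1/4) = (8.54×10⁷)^(1/4) = 96.1 K.

T_eq ≈ 96.1 K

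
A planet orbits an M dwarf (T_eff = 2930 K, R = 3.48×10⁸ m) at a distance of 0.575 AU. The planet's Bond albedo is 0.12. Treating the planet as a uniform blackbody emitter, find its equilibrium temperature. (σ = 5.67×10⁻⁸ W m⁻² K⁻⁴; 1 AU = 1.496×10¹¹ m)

T_eq ≈ 128 K

d = 0.575 AU = 8.60×10¹⁰ m.
L = 4πR_⋆²σT_⋆⁴ = 4π(3.48×10⁸)² × 5.67×10⁻⁸ × (2930)⁴ = 6.36×10²⁴ W.
S = L/(4πd²) = 68.4 W m⁻².
Energy balance: absorbed = emitted ⇒ πR²·S(1−A) = 4πR²·σT_eq⁴, so T_eq⁴ = S(1−A)/(4σ).
T_eq = [68.4 × 0.88 / (4 × 5.67×10⁻⁸)]^(1/4) = (2.65×10⁸)^(1/4) = 128 K.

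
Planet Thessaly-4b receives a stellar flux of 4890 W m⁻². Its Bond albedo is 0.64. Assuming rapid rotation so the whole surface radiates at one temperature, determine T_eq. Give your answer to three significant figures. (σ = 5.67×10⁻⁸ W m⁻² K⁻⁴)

T_eq ≈ 297 K

Energy balance: absorbed = emitted ⇒ πR²·S(1−A) = 4πR²·σT_eq⁴, so T_eq⁴ = S(1−A)/(4σ).
T_eq = [4890 × 0.36 / (4 × 5.67×10⁻⁸)]^(1/4) = (7.76×10⁹)^(1/4) = 297 K.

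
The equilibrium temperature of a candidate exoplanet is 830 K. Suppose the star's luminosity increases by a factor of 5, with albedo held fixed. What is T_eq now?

T_eq ∝ L^(1/4) · d^(−1/2).
T′ = 830 × 5^(1/4) = 1240 K.

T_eq ≈ 1240 K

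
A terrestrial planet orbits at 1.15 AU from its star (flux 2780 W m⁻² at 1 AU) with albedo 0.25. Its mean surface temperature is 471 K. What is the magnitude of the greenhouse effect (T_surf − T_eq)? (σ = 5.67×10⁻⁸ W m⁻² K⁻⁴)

ΔT ≈ 182.3 K

S = 2780/1.15² = 2102 W m⁻².
T_eq = [S(1−A)/(4σ)]^(1/4) = [2102×0.75/(4×5.67×10⁻⁸)]^(1/4) = 288.7 K.
ΔT = T_surf − T_eq = 471 − 288.7.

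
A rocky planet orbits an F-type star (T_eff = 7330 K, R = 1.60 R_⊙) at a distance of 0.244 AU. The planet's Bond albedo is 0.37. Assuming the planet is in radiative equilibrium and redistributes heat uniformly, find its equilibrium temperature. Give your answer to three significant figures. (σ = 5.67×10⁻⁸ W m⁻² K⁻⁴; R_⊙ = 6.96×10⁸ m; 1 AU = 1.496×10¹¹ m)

R_⋆ = 1.60 × 6.96×10⁸ = 1.11×10⁹ m.
d = 0.244 AU = 3.65×10¹⁰ m.
L = 4πR_⋆²σT_⋆⁴ = 4π(1.11×10⁹)² × 5.67×10⁻⁸ × (7330)⁴ = 2.55×10²⁷ W.
S = L/(4πd²) = 1.52×10⁵ W m⁻².
Energy balance: absorbed = emitted ⇒ πR²·S(1−A) = 4πR²·σT_eq⁴, so T_eq⁴ = S(1−A)/(4σ).
T_eq = [1.52×10⁵ × 0.63 / (4 × 5.67×10⁻⁸)]^(1/4) = (4.23×10¹¹)^(1/4) = 807 K.

T_eq ≈ 807 K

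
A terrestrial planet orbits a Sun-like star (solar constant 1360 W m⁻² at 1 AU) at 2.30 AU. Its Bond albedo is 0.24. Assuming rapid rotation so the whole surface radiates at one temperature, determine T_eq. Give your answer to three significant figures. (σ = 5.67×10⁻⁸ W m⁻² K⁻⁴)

T_eq ≈ 171 K

Flux at 2.30 AU: S = 1360/2.30² = 257 W m⁻².
Energy balance: absorbed = emitted ⇒ πR²·S(1−A) = 4πR²·σT_eq⁴, so T_eq⁴ = S(1−A)/(4σ).
T_eq = [257 × 0.76 / (4 × 5.67×10⁻⁸)]^(1/4) = (8.61×10⁸)^(1/4) = 171 K.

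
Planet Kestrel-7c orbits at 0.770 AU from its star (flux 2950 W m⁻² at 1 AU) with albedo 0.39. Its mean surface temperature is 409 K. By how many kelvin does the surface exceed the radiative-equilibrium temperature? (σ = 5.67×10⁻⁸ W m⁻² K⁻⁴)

ΔT ≈ 68.9 K

S = 2950/0.770² = 4976 W m⁻².
T_eq = [S(1−A)/(4σ)]^(1/4) = [4976×0.61/(4×5.67×10⁻⁸)]^(1/4) = 340.1 K.
ΔT = T_surf − T_eq = 409 − 340.1.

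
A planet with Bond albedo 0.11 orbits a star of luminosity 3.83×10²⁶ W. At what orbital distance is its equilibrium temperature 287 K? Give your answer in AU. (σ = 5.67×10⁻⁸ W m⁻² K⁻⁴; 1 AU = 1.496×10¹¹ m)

d ≈ 0.888 AU

From T_eq⁴ = L(1−A)/(16πσd²): d = √[L(1−A)/(16πσT_eq⁴)].
d = √[3.83×10²⁶ × 0.89 / (16π × 5.67×10⁻⁸ × (287)⁴)] = 1.33×10¹¹ m = 0.888 AU.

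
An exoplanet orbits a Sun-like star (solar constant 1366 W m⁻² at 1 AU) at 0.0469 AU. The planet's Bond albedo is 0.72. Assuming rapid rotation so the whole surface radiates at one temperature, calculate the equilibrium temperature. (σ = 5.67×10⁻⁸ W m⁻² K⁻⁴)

Flux at 0.0469 AU: S = 1366/0.0469² = 6.21×10⁵ W m⁻².
Energy balance: absorbed = emitted ⇒ πR²·S(1−A) = 4πR²·σT_eq⁴, so T_eq⁴ = S(1−A)/(4σ).
T_eq = [6.21×10⁵ × 0.28 / (4 × 5.67×10⁻⁸)]^(1/4) = (7.67×10¹¹)^(1/4) = 936 K.

T_eq ≈ 936 K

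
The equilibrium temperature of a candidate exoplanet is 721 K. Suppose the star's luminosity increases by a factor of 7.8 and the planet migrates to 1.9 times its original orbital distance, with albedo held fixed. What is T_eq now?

T_eq ∝ L^(1/4) · d^(−1/2).
T′ = 721 × 7.8^(1/4) / 1.9^(1/2) = 874 K.

T_eq ≈ 874 K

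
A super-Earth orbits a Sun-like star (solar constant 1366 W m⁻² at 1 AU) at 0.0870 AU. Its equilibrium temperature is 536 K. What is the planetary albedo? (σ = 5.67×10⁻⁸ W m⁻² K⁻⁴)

Flux at 0.0870 AU: S = 1366/0.0870² = 1.80×10⁵ W m⁻².
From T_eq⁴ = S(1−A)/(4σ): 1−A = 4σT_eq⁴/S.
1−A = 4 × 5.67×10⁻⁸ × (536)⁴ / 1.80×10⁵ = 0.104.

A ≈ 0.90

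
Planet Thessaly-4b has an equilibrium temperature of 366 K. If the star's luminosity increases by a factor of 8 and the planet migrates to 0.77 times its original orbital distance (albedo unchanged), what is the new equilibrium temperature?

T_eq ≈ 701 K

T_eq ∝ L^(1/4) · d^(−1/2).
T′ = 366 × 8^(1/4) / 0.77^(1/2) = 701 K.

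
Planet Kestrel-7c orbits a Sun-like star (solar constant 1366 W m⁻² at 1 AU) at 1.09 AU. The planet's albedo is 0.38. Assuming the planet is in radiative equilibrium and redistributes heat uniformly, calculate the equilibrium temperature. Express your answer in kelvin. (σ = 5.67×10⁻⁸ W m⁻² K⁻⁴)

T_eq ≈ 237 K

Flux at 1.09 AU: S = 1366/1.09² = 1150 W m⁻².
Energy balance: absorbed = emitted ⇒ πR²·S(1−A) = 4πR²·σT_eq⁴, so T_eq⁴ = S(1−A)/(4σ).
T_eq = [1150 × 0.62 / (4 × 5.67×10⁻⁸)]^(1/4) = (3.14×10⁹)^(1/4) = 237 K.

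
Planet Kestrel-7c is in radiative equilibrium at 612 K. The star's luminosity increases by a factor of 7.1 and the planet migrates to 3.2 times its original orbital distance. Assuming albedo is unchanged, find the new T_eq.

T_eq ∝ L^(1/4) · d^(−1/2).
T′ = 612 × 7.1^(1/4) / 3.2^(1/2) = 558 K.

T_eq ≈ 558 K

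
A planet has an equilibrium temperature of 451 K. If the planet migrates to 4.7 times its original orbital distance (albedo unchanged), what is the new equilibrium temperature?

T_eq ∝ L^(1/4) · d^(−1/2).
T′ = 451 / 4.7^(1/2) = 208 K.

T_eq ≈ 208 K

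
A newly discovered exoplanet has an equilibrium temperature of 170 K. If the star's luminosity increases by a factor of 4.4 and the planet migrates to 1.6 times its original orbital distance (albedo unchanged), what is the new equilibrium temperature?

T_eq ∝ L^(1/4) · d^(−1/2).
T′ = 170 × 4.4^(1/4) / 1.6^(1/2) = 195 K.

T_eq ≈ 195 K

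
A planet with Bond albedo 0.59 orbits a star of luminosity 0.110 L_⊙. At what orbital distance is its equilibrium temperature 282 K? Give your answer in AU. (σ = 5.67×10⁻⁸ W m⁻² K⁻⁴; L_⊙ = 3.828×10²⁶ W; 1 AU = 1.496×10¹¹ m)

L = 0.110 × 3.828×10²⁶ = 4.21×10²⁵ W.
From T_eq⁴ = L(1−A)/(16πσd²): d = √[L(1−A)/(16πσT_eq⁴)].
d = √[4.21×10²⁵ × 0.41 / (16π × 5.67×10⁻⁸ × (282)⁴)] = 3.09×10¹⁰ m = 0.207 AU.

d ≈ 0.207 AU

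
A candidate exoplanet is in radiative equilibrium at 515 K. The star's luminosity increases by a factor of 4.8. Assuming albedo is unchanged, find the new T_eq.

T_eq ∝ L^(1/4) · d^(−1/2).
T′ = 515 × 4.8^(1/4) = 762 K.

T_eq ≈ 762 K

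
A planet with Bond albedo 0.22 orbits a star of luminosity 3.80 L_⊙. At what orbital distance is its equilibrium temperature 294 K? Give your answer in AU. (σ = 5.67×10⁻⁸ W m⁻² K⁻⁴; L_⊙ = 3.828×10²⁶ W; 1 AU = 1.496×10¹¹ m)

d ≈ 1.54 AU

L = 3.80 × 3.828×10²⁶ = 1.45×10²⁷ W.
From T_eq⁴ = L(1−A)/(16πσd²): d = √[L(1−A)/(16πσT_eq⁴)].
d = √[1.45×10²⁷ × 0.78 / (16π × 5.67×10⁻⁸ × (294)⁴)] = 2.31×10¹¹ m = 1.54 AU.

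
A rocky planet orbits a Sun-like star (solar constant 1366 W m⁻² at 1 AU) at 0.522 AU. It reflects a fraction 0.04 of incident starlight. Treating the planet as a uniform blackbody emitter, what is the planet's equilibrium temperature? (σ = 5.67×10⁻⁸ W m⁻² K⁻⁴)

T_eq ≈ 382 K

Flux at 0.522 AU: S = 1366/0.522² = 5010 W m⁻².
Energy balance: absorbed = emitted ⇒ πR²·S(1−A) = 4πR²·σT_eq⁴, so T_eq⁴ = S(1−A)/(4σ).
T_eq = [5010 × 0.96 / (4 × 5.67×10⁻⁸)]^(1/4) = (2.12×10¹⁰)^(1/4) = 382 K.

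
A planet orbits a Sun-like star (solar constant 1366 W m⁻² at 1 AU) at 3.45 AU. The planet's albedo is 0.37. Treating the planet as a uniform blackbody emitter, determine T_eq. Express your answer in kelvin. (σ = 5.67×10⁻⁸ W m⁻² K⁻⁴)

T_eq ≈ 134 K

Flux at 3.45 AU: S = 1366/3.45² = 115 W m⁻².
Energy balance: absorbed = emitted ⇒ πR²·S(1−A) = 4πR²·σT_eq⁴, so T_eq⁴ = S(1−A)/(4σ).
T_eq = [115 × 0.63 / (4 × 5.67×10⁻⁸)]^(1/4) = (3.19×10⁸)^(1/4) = 134 K.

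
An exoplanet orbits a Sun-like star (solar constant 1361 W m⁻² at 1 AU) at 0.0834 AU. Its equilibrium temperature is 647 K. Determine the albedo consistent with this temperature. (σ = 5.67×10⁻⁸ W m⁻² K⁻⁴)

Flux at 0.0834 AU: S = 1361/0.0834² = 1.96×10⁵ W m⁻².
From T_eq⁴ = S(1−A)/(4σ): 1−A = 4σT_eq⁴/S.
1−A = 4 × 5.67×10⁻⁸ × (647)⁴ / 1.96×10⁵ = 0.203.

A ≈ 0.80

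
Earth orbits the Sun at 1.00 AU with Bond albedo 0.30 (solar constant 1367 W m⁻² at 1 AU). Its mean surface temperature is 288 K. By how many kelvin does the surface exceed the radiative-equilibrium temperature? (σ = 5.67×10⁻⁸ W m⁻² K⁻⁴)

S = 1367/1.00² = 1367 W m⁻².
T_eq = [S(1−A)/(4σ)]^(1/4) = [1367×0.70/(4×5.67×10⁻⁸)]^(1/4) = 254.9 K.
ΔT = T_surf − T_eq = 288 − 254.9.

ΔT ≈ 33.1 K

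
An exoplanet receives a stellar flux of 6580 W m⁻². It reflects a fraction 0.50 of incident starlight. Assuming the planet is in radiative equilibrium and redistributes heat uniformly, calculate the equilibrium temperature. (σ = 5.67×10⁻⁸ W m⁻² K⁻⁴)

T_eq ≈ 347 K

Energy balance: absorbed = emitted ⇒ πR²·S(1−A) = 4πR²·σT_eq⁴, so T_eq⁴ = S(1−A)/(4σ).
T_eq = [6580 × 0.50 / (4 × 5.67×10⁻⁸)]^(1/4) = (1.45×10¹⁰)^(1/4) = 347 K.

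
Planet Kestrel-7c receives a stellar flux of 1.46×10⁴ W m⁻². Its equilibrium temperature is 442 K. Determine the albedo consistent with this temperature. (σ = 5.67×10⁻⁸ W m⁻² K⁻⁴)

A ≈ 0.41

From T_eq⁴ = S(1−A)/(4σ): 1−A = 4σT_eq⁴/S.
1−A = 4 × 5.67×10⁻⁸ × (442)⁴ / 1.46×10⁴ = 0.593.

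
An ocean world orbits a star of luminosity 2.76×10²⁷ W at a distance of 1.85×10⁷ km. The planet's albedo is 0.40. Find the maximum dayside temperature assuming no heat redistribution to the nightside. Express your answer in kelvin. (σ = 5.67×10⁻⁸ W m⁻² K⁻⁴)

d = 1.85×10⁷ km = 1.85×10¹⁰ m.
Flux: S = L/(4πd²) = 2.76×10²⁷/(4π×(1.85×10¹⁰)²) = 6.42×10⁵ W m⁻².
With no redistribution each surface element balances locally: S(1−A) = σT⁴.
T = [6.42×10⁵ × 0.60 / 5.67×10⁻⁸]^(1/4) = (6.79×10¹²)^(1/4) = 1610 K.

T_ss ≈ 1610 K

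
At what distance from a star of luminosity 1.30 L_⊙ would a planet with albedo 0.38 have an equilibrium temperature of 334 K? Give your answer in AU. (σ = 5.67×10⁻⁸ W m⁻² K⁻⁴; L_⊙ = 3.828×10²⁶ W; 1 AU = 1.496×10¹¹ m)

d ≈ 0.623 AU

L = 1.30 × 3.828×10²⁶ = 4.98×10²⁶ W.
From T_eq⁴ = L(1−A)/(16πσd²): d = √[L(1−A)/(16πσT_eq⁴)].
d = √[4.98×10²⁶ × 0.62 / (16π × 5.67×10⁻⁸ × (334)⁴)] = 9.33×10¹⁰ m = 0.623 AU.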